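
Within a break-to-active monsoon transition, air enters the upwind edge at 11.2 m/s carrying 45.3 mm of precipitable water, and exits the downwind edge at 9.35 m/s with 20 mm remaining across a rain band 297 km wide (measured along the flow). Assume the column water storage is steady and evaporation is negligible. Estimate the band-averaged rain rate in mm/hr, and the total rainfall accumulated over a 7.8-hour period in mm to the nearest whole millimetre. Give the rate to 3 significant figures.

R ≈ 3.88 mm/hr; total ≈ 30 mm

Column moisture flux per unit crosswind length is F = V × PW.
Inflow: F_in = 11.2 × 45.3 = 507.36 mm·m/s
Outflow: F_out = 9.35 × 20 = 187 mm·m/s
Steady-state rate R = (F_in − F_out)/L = (507.36 − 187) / 297000 m = 1.079e-03 mm/s.
R = 1.079e-03 × 3600 = 3.88 mm/hr.
Over 7.8 h: total = 3.88 × 7.8 = 30.264 ≈ 30 mm.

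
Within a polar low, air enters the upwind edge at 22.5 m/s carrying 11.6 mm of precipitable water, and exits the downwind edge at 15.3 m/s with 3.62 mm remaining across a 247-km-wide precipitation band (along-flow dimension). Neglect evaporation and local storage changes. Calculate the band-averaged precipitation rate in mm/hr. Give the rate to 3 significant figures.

R ≈ 3.00 mm/hr

Column moisture flux per unit crosswind length is F = V × PW.
Inflow: F_in = 22.5 × 11.6 = 261 mm·m/s
Outflow: F_out = 15.3 × 3.62 = 55.386 mm·m/s
Steady-state rate R = (F_in − F_out)/L = (261 − 55.386) / 247000 m = 8.324e-04 mm/s.
R = 8.324e-04 × 3600 = 3.00 mm/hr.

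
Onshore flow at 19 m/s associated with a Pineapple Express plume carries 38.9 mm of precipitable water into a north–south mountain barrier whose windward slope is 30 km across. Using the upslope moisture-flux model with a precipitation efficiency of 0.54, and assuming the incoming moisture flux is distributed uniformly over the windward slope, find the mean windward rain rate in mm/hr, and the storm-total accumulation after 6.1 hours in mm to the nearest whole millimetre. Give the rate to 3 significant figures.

Incoming column moisture flux per unit ridge length: F = V × PW = 19 × 38.9 = 739.1 mm·m/s.
Spread over the 30 km slope with efficiency ε = 0.54: R = ε·F/W = 0.54 × 739.1 / 30000 m = 1.330e-02 mm/s.
R = 1.330e-02 × 3600 = 47.9 mm/hr.
Over 6.1 h: total = 47.9 × 6.1 = 292.19 ≈ 292 mm.

R ≈ 47.9 mm/hr; total ≈ 292 mm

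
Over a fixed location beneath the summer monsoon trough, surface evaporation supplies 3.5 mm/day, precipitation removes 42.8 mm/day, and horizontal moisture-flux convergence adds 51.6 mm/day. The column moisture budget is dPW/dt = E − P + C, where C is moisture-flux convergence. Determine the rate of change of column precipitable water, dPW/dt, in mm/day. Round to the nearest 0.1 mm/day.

dPW/dt ≈ 12.3 mm/day

dPW/dt = E − P + C = 3.5 − 42.8 + (51.6) = 12.3 mm/day.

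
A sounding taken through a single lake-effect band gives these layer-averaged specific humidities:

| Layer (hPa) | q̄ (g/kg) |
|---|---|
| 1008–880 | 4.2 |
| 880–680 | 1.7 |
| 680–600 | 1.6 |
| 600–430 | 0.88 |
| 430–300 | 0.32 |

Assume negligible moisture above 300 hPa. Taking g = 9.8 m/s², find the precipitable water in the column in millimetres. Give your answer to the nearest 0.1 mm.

PW ≈ 12.2 mm

Precipitable water is the column-integrated vapour mass per unit area: PW = (1/g) Σ q̄ Δp, with q in kg/kg and Δp in Pa (1 kg/m² of water = 1 mm).
Layer 1008–880 hPa: Δp = 128 hPa = 12800 Pa, q̄ = 0.0042 kg/kg → 0.0042 × 12800 / 9.8 = 5.49 mm
Layer 880–680 hPa: Δp = 200 hPa = 20000 Pa, q̄ = 0.0017 kg/kg → 0.0017 × 20000 / 9.8 = 3.47 mm
Layer 680–600 hPa: Δp = 80 hPa = 8000 Pa, q̄ = 0.0016 kg/kg → 0.0016 × 8000 / 9.8 = 1.31 mm
Layer 600–430 hPa: Δp = 170 hPa = 17000 Pa, q̄ = 0.00088 kg/kg → 0.00088 × 17000 / 9.8 = 1.53 mm
Layer 430–300 hPa: Δp = 130 hPa = 13000 Pa, q̄ = 0.00032 kg/kg → 0.00032 × 13000 / 9.8 = 0.42 mm
PW = 5.49 + 3.47 + 1.31 + 1.53 + 0.42 = 12.22 ≈ 12.2 mm.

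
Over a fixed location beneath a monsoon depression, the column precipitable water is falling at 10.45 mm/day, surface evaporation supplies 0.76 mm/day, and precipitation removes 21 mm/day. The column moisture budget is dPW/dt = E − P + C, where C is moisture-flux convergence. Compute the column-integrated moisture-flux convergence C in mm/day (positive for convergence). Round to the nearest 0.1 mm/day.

C ≈ 9.8 mm/day

dPW/dt = -10.45 mm/day.
C = dPW/dt − E + P = (-10.45) − 0.76 + 21 = 9.8 mm/day.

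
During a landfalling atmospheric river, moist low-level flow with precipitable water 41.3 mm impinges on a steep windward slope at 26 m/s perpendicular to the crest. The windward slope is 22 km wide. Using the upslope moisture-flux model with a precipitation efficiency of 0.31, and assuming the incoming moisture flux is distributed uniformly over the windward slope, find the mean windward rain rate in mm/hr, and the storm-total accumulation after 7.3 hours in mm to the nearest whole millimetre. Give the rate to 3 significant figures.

Incoming column moisture flux per unit ridge length: F = V × PW = 26 × 41.3 = 1073.8 mm·m/s.
Spread over the 22 km slope with efficiency ε = 0.31: R = ε·F/W = 0.31 × 1073.8 / 22000 m = 1.513e-02 mm/s.
R = 1.513e-02 × 3600 = 54.5 mm/hr.
Over 7.3 h: total = 54.5 × 7.3 = 397.85 ≈ 398 mm.

R ≈ 54.5 mm/hr; total ≈ 398 mm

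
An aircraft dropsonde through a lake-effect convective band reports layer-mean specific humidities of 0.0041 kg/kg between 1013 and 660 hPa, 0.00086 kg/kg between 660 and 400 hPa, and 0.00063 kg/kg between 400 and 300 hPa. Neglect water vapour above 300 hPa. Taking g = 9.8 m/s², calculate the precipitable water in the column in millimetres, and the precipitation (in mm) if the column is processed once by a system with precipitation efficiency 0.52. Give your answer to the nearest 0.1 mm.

Precipitable water is the column-integrated vapour mass per unit area: PW = (1/g) Σ q̄ Δp, with q in kg/kg and Δp in Pa (1 kg/m² of water = 1 mm).
Layer 1013–660 hPa: Δp = 353 hPa = 35300 Pa, q̄ = 0.0041 kg/kg → 0.0041 × 35300 / 9.8 = 14.77 mm
Layer 660–400 hPa: Δp = 260 hPa = 26000 Pa, q̄ = 0.00086 kg/kg → 0.00086 × 26000 / 9.8 = 2.28 mm
Layer 400–300 hPa: Δp = 100 hPa = 10000 Pa, q̄ = 0.00063 kg/kg → 0.00063 × 10000 / 9.8 = 0.64 mm
PW = 14.77 + 2.28 + 0.64 = 17.69 ≈ 17.7 mm.
Precipitation = ε × PW = 0.52 × 17.7 = 9.2 mm.

PW ≈ 17.7 mm; precipitation ≈ 9.2 mm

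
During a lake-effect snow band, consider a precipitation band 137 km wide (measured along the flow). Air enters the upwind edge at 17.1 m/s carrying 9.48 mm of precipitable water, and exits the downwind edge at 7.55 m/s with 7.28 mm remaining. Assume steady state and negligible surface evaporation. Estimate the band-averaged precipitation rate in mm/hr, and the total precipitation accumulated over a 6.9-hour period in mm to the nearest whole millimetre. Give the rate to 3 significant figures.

R ≈ 2.82 mm/hr; total ≈ 19 mm

Column moisture flux per unit crosswind length is F = V × PW.
Inflow: F_in = 17.1 × 9.48 = 162.108 mm·m/s
Outflow: F_out = 7.55 × 7.28 = 54.964 mm·m/s
Steady-state rate R = (F_in − F_out)/L = (162.108 − 54.964) / 137000 m = 7.821e-04 mm/s.
R = 7.821e-04 × 3600 = 2.82 mm/hr.
Over 6.9 h: total = 2.82 × 6.9 = 19.458 ≈ 19 mm.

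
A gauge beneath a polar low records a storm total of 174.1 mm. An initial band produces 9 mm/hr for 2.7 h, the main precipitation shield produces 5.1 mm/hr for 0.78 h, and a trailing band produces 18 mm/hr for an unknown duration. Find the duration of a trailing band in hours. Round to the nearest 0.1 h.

Known phases: 9 × 2.7 + 5.1 × 0.78 = 24.3 + 3.978 = 28.278 mm.
Remaining depth = 174.1 − 28.278 = 145.822 mm.
Duration = 145.822 / 18 = 8.1 h.

duration ≈ 8.1 h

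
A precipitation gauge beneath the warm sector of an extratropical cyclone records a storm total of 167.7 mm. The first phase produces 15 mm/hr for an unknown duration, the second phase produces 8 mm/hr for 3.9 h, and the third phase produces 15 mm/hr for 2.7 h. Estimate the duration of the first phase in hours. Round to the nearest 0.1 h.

Known phases: 8 × 3.9 + 15 × 2.7 = 31.2 + 40.5 = 71.7 mm.
Remaining depth = 167.7 − 71.7 = 96 mm.
Duration = 96 / 15 = 6.4 h.

duration ≈ 6.4 h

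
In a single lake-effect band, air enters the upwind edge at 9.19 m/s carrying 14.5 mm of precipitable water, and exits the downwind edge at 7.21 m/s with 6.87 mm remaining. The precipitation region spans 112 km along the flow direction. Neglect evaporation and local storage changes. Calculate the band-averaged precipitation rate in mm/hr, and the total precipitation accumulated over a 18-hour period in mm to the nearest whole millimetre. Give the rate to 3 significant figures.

Column moisture flux per unit crosswind length is F = V × PW.
Inflow: F_in = 9.19 × 14.5 = 133.255 mm·m/s
Outflow: F_out = 7.21 × 6.87 = 49.5327 mm·m/s
Steady-state rate R = (F_in − F_out)/L = (133.255 − 49.5327) / 112000 m = 7.475e-04 mm/s.
R = 7.475e-04 × 3600 = 2.69 mm/hr.
Over 18 h: total = 2.69 × 18 = 48.42 ≈ 48 mm.

R ≈ 2.69 mm/hr; total ≈ 48 mm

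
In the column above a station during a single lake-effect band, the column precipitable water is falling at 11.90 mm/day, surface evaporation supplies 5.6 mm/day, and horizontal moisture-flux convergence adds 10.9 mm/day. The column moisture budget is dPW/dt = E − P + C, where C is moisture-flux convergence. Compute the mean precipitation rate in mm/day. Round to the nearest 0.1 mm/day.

P ≈ 28.4 mm/day

dPW/dt = -11.90 mm/day.
P = E + C − dPW/dt = 5.6 + (10.9) − (-11.90) = 28.4 mm/day.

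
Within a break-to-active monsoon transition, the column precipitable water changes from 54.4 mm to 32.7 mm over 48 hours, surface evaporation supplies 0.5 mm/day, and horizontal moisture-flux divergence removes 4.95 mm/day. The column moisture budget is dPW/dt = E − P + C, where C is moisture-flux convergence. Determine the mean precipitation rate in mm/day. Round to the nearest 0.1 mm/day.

dPW/dt = (32.7 − 54.4) mm / (48/24 day) = -10.850 mm/day.
P = E + C − dPW/dt = 0.5 + (-4.95) − (-10.850) = 6.4 mm/day.

P ≈ 6.4 mm/day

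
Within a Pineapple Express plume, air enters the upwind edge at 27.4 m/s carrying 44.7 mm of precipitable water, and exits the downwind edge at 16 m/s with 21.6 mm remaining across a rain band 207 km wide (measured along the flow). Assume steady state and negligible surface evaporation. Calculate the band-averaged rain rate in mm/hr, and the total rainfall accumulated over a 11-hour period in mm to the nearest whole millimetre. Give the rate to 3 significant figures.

Column moisture flux per unit crosswind length is F = V × PW.
Inflow: F_in = 27.4 × 44.7 = 1224.78 mm·m/s
Outflow: F_out = 16 × 21.6 = 345.6 mm·m/s
Steady-state rate R = (F_in − F_out)/L = (1224.78 − 345.6) / 207000 m = 4.247e-03 mm/s.
R = 4.247e-03 × 3600 = 15.3 mm/hr.
Over 11 h: total = 15.3 × 11 = 168.3 ≈ 168 mm.

R ≈ 15.3 mm/hr; total ≈ 168 mm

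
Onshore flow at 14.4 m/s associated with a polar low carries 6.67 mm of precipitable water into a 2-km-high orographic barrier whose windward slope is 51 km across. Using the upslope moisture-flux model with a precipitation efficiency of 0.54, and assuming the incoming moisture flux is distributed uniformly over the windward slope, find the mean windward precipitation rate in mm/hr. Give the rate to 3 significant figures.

Incoming column moisture flux per unit ridge length: F = V × PW = 14.4 × 6.67 = 96.048 mm·m/s.
Spread over the 51 km slope with efficiency ε = 0.54: R = ε·F/W = 0.54 × 96.048 / 51000 m = 1.017e-03 mm/s.
R = 1.017e-03 × 3600 = 3.66 mm/hr.

R ≈ 3.66 mm/hr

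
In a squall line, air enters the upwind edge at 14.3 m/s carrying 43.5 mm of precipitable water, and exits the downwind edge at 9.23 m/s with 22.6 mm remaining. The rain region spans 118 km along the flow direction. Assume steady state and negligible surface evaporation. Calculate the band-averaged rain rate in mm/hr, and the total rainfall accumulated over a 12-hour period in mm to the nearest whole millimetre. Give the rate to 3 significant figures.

Column moisture flux per unit crosswind length is F = V × PW.
Inflow: F_in = 14.3 × 43.5 = 622.05 mm·m/s
Outflow: F_out = 9.23 × 22.6 = 208.598 mm·m/s
Steady-state rate R = (F_in − F_out)/L = (622.05 − 208.598) / 118000 m = 3.504e-03 mm/s.
R = 3.504e-03 × 3600 = 12.6 mm/hr.
Over 12 h: total = 12.6 × 12 = 151.2 ≈ 151 mm.

R ≈ 12.6 mm/hr; total ≈ 151 mm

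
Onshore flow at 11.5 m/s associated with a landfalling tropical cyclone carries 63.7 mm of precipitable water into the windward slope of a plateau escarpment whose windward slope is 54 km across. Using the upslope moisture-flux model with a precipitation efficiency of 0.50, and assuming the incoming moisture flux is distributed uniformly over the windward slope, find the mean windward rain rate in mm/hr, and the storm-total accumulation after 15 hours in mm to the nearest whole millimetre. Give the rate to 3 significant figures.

Incoming column moisture flux per unit ridge length: F = V × PW = 11.5 × 63.7 = 732.55 mm·m/s.
Spread over the 54 km slope with efficiency ε = 0.50: R = ε·F/W = 0.50 × 732.55 / 54000 m = 6.783e-03 mm/s.
R = 6.783e-03 × 3600 = 24.4 mm/hr.
Over 15 h: total = 24.4 × 15 = 366 mm.

R ≈ 24.4 mm/hr; total ≈ 366 mm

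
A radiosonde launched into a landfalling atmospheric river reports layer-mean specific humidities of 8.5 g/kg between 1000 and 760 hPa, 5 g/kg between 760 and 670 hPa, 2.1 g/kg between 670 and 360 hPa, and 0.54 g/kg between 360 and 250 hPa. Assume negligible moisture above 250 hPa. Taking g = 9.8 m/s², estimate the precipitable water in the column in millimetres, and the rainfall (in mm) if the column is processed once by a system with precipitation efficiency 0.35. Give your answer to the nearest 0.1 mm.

Precipitable water is the column-integrated vapour mass per unit area: PW = (1/g) Σ q̄ Δp, with q in kg/kg and Δp in Pa (1 kg/m² of water = 1 mm).
Layer 1000–760 hPa: Δp = 240 hPa = 24000 Pa, q̄ = 0.0085 kg/kg → 0.0085 × 24000 / 9.8 = 20.82 mm
Layer 760–670 hPa: Δp = 90 hPa = 9000 Pa, q̄ = 0.005 kg/kg → 0.005 × 9000 / 9.8 = 4.59 mm
Layer 670–360 hPa: Δp = 310 hPa = 31000 Pa, q̄ = 0.0021 kg/kg → 0.0021 × 31000 / 9.8 = 6.64 mm
Layer 360–250 hPa: Δp = 110 hPa = 11000 Pa, q̄ = 0.00054 kg/kg → 0.00054 × 11000 / 9.8 = 0.61 mm
PW = 20.82 + 4.59 + 6.64 + 0.61 = 32.66 ≈ 32.7 mm.
Rainfall = ε × PW = 0.35 × 32.7 = 11.4 mm.

PW ≈ 32.7 mm; rainfall ≈ 11.4 mm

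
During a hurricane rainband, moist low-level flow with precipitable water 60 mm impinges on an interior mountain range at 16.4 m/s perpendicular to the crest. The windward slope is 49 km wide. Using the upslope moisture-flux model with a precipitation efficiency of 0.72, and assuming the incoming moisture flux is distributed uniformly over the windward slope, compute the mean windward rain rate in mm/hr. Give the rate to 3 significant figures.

Incoming column moisture flux per unit ridge length: F = V × PW = 16.4 × 60 = 984 mm·m/s.
Spread over the 49 km slope with efficiency ε = 0.72: R = ε·F/W = 0.72 × 984 / 49000 m = 1.446e-02 mm/s.
R = 1.446e-02 × 3600 = 52.1 mm/hr.

R ≈ 52.1 mm/hr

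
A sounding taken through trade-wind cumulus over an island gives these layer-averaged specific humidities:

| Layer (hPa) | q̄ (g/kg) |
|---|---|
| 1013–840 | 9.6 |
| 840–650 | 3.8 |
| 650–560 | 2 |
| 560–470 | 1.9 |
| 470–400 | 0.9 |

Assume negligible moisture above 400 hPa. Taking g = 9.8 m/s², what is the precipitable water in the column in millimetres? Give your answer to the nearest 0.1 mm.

Precipitable water is the column-integrated vapour mass per unit area: PW = (1/g) Σ q̄ Δp, with q in kg/kg and Δp in Pa (1 kg/m² of water = 1 mm).
Layer 1013–840 hPa: Δp = 173 hPa = 17300 Pa, q̄ = 0.0096 kg/kg → 0.0096 × 17300 / 9.8 = 16.95 mm
Layer 840–650 hPa: Δp = 190 hPa = 19000 Pa, q̄ = 0.0038 kg/kg → 0.0038 × 19000 / 9.8 = 7.37 mm
Layer 650–560 hPa: Δp = 90 hPa = 9000 Pa, q̄ = 0.002 kg/kg → 0.002 × 9000 / 9.8 = 1.84 mm
Layer 560–470 hPa: Δp = 90 hPa = 9000 Pa, q̄ = 0.0019 kg/kg → 0.0019 × 9000 / 9.8 = 1.74 mm
Layer 470–400 hPa: Δp = 70 hPa = 7000 Pa, q̄ = 0.0009 kg/kg → 0.0009 × 7000 / 9.8 = 0.64 mm
PW = 16.95 + 7.37 + 1.84 + 1.74 + 0.64 = 28.54 ≈ 28.5 mm.

PW ≈ 28.5 mm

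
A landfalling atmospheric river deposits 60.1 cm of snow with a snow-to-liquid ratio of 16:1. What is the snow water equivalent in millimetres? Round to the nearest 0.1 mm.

SWE ≈ 37.6 mm

SWE = snow depth / ratio = 60.1 cm / 16 = 3.756 cm = 37.6 mm.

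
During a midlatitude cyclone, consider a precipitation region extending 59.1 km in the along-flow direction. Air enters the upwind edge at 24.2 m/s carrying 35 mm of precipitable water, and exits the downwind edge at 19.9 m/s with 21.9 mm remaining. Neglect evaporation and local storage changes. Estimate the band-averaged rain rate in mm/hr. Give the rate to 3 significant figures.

Column moisture flux per unit crosswind length is F = V × PW.
Inflow: F_in = 24.2 × 35 = 847 mm·m/s
Outflow: F_out = 19.9 × 21.9 = 435.81 mm·m/s
Steady-state rate R = (F_in − F_out)/L = (847 − 435.81) / 59100 m = 6.958e-03 mm/s.
R = 6.958e-03 × 3600 = 25.0 mm/hr.

R ≈ 25.0 mm/hr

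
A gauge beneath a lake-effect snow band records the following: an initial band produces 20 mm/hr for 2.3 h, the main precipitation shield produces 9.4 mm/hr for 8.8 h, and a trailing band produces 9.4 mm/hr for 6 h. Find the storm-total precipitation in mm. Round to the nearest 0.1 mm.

total ≈ 185.1 mm

Total = Σ Rᵢ Δtᵢ = 20 × 2.3 + 9.4 × 8.8 + 9.4 × 6
      = 46 + 82.72 + 56.4 = 185.1 mm.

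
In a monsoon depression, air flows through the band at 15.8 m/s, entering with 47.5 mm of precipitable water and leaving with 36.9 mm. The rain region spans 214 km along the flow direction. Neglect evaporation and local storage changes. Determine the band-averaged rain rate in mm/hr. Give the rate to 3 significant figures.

Column moisture flux per unit crosswind length is F = V × PW.
Inflow: F_in = 15.8 × 47.5 = 750.5 mm·m/s
Outflow: F_out = 15.8 × 36.9 = 583.02 mm·m/s
Steady-state rate R = (F_in − F_out)/L = (750.5 − 583.02) / 214000 m = 7.826e-04 mm/s.
R = 7.826e-04 × 3600 = 2.82 mm/hr.

R ≈ 2.82 mm/hr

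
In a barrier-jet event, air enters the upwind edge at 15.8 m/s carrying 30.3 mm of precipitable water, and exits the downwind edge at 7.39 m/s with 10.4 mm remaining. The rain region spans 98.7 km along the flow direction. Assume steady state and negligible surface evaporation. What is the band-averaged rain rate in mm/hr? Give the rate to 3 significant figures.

Column moisture flux per unit crosswind length is F = V × PW.
Inflow: F_in = 15.8 × 30.3 = 478.74 mm·m/s
Outflow: F_out = 7.39 × 10.4 = 76.856 mm·m/s
Steady-state rate R = (F_in − F_out)/L = (478.74 − 76.856) / 98700 m = 4.072e-03 mm/s.
R = 4.072e-03 × 3600 = 14.7 mm/hr.

R ≈ 14.7 mm/hr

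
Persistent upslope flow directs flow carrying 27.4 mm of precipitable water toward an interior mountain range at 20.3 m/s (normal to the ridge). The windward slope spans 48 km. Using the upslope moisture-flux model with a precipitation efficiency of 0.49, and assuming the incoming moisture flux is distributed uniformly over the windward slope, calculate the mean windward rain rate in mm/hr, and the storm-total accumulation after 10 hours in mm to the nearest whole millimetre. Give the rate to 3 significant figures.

R ≈ 20.4 mm/hr; total ≈ 204 mm

Incoming column moisture flux per unit ridge length: F = V × PW = 20.3 × 27.4 = 556.22 mm·m/s.
Spread over the 48 km slope with efficiency ε = 0.49: R = ε·F/W = 0.49 × 556.22 / 48000 m = 5.678e-03 mm/s.
R = 5.678e-03 × 3600 = 20.4 mm/hr.
Over 10 h: total = 20.4 × 10 = 204 mm.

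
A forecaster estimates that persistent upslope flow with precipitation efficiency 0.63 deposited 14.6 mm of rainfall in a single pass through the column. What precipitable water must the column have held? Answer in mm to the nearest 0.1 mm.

PW = rainfall / ε = 14.6 / 0.63 = 23.2 mm.

PW ≈ 23.2 mm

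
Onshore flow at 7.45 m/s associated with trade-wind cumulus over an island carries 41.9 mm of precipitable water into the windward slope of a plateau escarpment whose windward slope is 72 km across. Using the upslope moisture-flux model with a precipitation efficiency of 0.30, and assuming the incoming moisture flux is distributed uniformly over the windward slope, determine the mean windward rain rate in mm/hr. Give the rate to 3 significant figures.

R ≈ 4.68 mm/hr

Incoming column moisture flux per unit ridge length: F = V × PW = 7.45 × 41.9 = 312.155 mm·m/s.
Spread over the 72 km slope with efficiency ε = 0.30: R = ε·F/W = 0.30 × 312.155 / 72000 m = 1.301e-03 mm/s.
R = 1.301e-03 × 3600 = 4.68 mm/hr.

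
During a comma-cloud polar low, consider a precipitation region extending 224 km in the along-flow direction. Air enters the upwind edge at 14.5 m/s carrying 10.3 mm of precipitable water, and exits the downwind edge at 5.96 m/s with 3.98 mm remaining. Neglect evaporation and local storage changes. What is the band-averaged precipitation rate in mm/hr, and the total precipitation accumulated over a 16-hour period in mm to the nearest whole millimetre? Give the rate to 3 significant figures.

R ≈ 2.02 mm/hr; total ≈ 32 mm

Column moisture flux per unit crosswind length is F = V × PW.
Inflow: F_in = 14.5 × 10.3 = 149.35 mm·m/s
Outflow: F_out = 5.96 × 3.98 = 23.7208 mm·m/s
Steady-state rate R = (F_in − F_out)/L = (149.35 − 23.7208) / 224000 m = 5.608e-04 mm/s.
R = 5.608e-04 × 3600 = 2.02 mm/hr.
Over 16 h: total = 2.02 × 16 = 32.32 ≈ 32 mm.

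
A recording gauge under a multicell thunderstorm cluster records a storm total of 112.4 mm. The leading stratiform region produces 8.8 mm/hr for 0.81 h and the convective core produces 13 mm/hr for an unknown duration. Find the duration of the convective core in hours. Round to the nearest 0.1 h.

Known phases: 8.8 × 0.81 = 7.128 mm.
Remaining depth = 112.4 − 7.128 = 105.272 mm.
Duration = 105.272 / 13 = 8.1 h.

duration ≈ 8.1 h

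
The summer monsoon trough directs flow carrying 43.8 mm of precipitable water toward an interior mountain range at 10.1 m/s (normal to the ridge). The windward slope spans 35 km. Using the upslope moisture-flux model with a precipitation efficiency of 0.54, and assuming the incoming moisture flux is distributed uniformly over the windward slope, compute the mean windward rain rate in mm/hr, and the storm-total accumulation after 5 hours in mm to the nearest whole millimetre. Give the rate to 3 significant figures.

R ≈ 24.6 mm/hr; total ≈ 123 mm

Incoming column moisture flux per unit ridge length: F = V × PW = 10.1 × 43.8 = 442.38 mm·m/s.
Spread over the 35 km slope with efficiency ε = 0.54: R = ε·F/W = 0.54 × 442.38 / 35000 m = 6.825e-03 mm/s.
R = 6.825e-03 × 3600 = 24.6 mm/hr.
Over 5 h: total = 24.6 × 5 = 123 mm.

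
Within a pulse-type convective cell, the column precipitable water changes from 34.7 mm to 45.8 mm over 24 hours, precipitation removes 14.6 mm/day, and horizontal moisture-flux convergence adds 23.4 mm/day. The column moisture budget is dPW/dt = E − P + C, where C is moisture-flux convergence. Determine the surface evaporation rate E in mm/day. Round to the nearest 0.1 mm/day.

dPW/dt = (45.8 − 34.7) mm / (24/24 day) = +11.100 mm/day.
E = dPW/dt + P − C = (+11.100) + 14.6 − (23.4) = 2.3 mm/day.

E ≈ 2.3 mm/day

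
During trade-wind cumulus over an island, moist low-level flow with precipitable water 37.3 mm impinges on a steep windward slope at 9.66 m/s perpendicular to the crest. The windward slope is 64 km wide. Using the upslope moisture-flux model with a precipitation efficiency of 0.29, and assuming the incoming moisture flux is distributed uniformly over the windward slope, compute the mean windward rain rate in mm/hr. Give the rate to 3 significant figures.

Incoming column moisture flux per unit ridge length: F = V × PW = 9.66 × 37.3 = 360.318 mm·m/s.
Spread over the 64 km slope with efficiency ε = 0.29: R = ε·F/W = 0.29 × 360.318 / 64000 m = 1.633e-03 mm/s.
R = 1.633e-03 × 3600 = 5.88 mm/hr.

R ≈ 5.88 mm/hr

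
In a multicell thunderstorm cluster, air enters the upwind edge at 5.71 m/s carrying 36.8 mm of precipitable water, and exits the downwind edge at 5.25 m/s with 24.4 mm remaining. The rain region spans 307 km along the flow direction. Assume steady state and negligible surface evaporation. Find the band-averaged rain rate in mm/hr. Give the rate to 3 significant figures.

R ≈ 0.962 mm/hr

Column moisture flux per unit crosswind length is F = V × PW.
Inflow: F_in = 5.71 × 36.8 = 210.128 mm·m/s
Outflow: F_out = 5.25 × 24.4 = 128.1 mm·m/s
Steady-state rate R = (F_in − F_out)/L = (210.128 − 128.1) / 307000 m = 2.672e-04 mm/s.
R = 2.672e-04 × 3600 = 0.962 mm/hr.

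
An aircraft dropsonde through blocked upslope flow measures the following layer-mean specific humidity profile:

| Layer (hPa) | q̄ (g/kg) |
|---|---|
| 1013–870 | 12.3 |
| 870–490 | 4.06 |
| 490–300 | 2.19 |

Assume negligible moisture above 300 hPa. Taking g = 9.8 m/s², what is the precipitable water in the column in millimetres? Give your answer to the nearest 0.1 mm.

Precipitable water is the column-integrated vapour mass per unit area: PW = (1/g) Σ q̄ Δp, with q in kg/kg and Δp in Pa (1 kg/m² of water = 1 mm).
Layer 1013–870 hPa: Δp = 143 hPa = 14300 Pa, q̄ = 0.0123 kg/kg → 0.0123 × 14300 / 9.8 = 17.95 mm
Layer 870–490 hPa: Δp = 380 hPa = 38000 Pa, q̄ = 0.00406 kg/kg → 0.00406 × 38000 / 9.8 = 15.74 mm
Layer 490–300 hPa: Δp = 190 hPa = 19000 Pa, q̄ = 0.00219 kg/kg → 0.00219 × 19000 / 9.8 = 4.25 mm
PW = 17.95 + 15.74 + 4.25 = 37.94 ≈ 37.9 mm.

PW ≈ 37.9 mm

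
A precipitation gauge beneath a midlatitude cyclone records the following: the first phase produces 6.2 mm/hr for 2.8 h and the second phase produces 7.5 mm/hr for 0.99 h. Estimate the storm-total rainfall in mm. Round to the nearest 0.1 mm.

Total = Σ Rᵢ Δtᵢ = 6.2 × 2.8 + 7.5 × 0.99
      = 17.36 + 7.425 = 24.8 mm.

total ≈ 24.8 mm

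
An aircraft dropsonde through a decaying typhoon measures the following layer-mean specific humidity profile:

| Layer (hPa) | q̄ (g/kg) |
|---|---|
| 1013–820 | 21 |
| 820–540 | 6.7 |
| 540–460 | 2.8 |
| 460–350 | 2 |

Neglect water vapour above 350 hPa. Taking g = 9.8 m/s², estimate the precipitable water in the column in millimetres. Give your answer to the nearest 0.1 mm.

Precipitable water is the column-integrated vapour mass per unit area: PW = (1/g) Σ q̄ Δp, with q in kg/kg and Δp in Pa (1 kg/m² of water = 1 mm).
Layer 1013–820 hPa: Δp = 193 hPa = 19300 Pa, q̄ = 0.021 kg/kg → 0.021 × 19300 / 9.8 = 41.36 mm
Layer 820–540 hPa: Δp = 280 hPa = 28000 Pa, q̄ = 0.0067 kg/kg → 0.0067 × 28000 / 9.8 = 19.14 mm
Layer 540–460 hPa: Δp = 80 hPa = 8000 Pa, q̄ = 0.0028 kg/kg → 0.0028 × 8000 / 9.8 = 2.29 mm
Layer 460–350 hPa: Δp = 110 hPa = 11000 Pa, q̄ = 0.002 kg/kg → 0.002 × 11000 / 9.8 = 2.24 mm
PW = 41.36 + 19.14 + 2.29 + 2.24 = 65.03 ≈ 65.0 mm.

PW ≈ 65.0 mm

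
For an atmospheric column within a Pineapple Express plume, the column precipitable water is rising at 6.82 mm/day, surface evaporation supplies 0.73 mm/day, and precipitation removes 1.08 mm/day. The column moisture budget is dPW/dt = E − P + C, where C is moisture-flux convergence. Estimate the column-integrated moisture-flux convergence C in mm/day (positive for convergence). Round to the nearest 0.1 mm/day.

C ≈ 7.2 mm/day

dPW/dt = +6.82 mm/day.
C = dPW/dt − E + P = (+6.82) − 0.73 + 1.08 = 7.2 mm/day.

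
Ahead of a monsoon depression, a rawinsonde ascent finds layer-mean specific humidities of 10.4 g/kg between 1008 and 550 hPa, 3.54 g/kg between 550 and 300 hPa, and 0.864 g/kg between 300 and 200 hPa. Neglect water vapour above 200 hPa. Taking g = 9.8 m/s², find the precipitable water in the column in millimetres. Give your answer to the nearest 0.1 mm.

PW ≈ 58.5 mm

Precipitable water is the column-integrated vapour mass per unit area: PW = (1/g) Σ q̄ Δp, with q in kg/kg and Δp in Pa (1 kg/m² of water = 1 mm).
Layer 1008–550 hPa: Δp = 458 hPa = 45800 Pa, q̄ = 0.0104 kg/kg → 0.0104 × 45800 / 9.8 = 48.60 mm
Layer 550–300 hPa: Δp = 250 hPa = 25000 Pa, q̄ = 0.00354 kg/kg → 0.00354 × 25000 / 9.8 = 9.03 mm
Layer 300–200 hPa: Δp = 100 hPa = 10000 Pa, q̄ = 0.000864 kg/kg → 0.000864 × 10000 / 9.8 = 0.88 mm
PW = 48.60 + 9.03 + 0.88 = 58.51 ≈ 58.5 mm.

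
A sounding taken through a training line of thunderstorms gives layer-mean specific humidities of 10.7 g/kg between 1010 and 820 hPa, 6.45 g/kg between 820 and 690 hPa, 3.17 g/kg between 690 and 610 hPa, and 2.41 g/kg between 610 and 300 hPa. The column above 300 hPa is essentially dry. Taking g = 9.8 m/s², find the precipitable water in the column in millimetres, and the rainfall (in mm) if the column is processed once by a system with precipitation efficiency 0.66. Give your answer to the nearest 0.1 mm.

Precipitable water is the column-integrated vapour mass per unit area: PW = (1/g) Σ q̄ Δp, with q in kg/kg and Δp in Pa (1 kg/m² of water = 1 mm).
Layer 1010–820 hPa: Δp = 190 hPa = 19000 Pa, q̄ = 0.0107 kg/kg → 0.0107 × 19000 / 9.8 = 20.74 mm
Layer 820–690 hPa: Δp = 130 hPa = 13000 Pa, q̄ = 0.00645 kg/kg → 0.00645 × 13000 / 9.8 = 8.56 mm
Layer 690–610 hPa: Δp = 80 hPa = 8000 Pa, q̄ = 0.00317 kg/kg → 0.00317 × 8000 / 9.8 = 2.59 mm
Layer 610–300 hPa: Δp = 310 hPa = 31000 Pa, q̄ = 0.00241 kg/kg → 0.00241 × 31000 / 9.8 = 7.62 mm
PW = 20.74 + 8.56 + 2.59 + 7.62 = 39.51 ≈ 39.5 mm.
Rainfall = ε × PW = 0.66 × 39.5 = 26.1 mm.

PW ≈ 39.5 mm; rainfall ≈ 26.1 mm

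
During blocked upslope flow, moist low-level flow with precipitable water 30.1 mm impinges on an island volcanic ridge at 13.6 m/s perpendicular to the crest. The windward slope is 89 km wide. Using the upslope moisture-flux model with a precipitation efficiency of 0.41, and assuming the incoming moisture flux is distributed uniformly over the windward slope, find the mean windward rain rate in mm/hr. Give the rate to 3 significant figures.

R ≈ 6.79 mm/hr

Incoming column moisture flux per unit ridge length: F = V × PW = 13.6 × 30.1 = 409.36 mm·m/s.
Spread over the 89 km slope with efficiency ε = 0.41: R = ε·F/W = 0.41 × 409.36 / 89000 m = 1.886e-03 mm/s.
R = 1.886e-03 × 3600 = 6.79 mm/hr.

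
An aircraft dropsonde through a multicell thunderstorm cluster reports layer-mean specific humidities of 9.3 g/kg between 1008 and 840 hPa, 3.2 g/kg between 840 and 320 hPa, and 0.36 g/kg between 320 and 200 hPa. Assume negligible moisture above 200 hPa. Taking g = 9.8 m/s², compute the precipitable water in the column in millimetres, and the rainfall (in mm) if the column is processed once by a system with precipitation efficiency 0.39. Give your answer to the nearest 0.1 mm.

Precipitable water is the column-integrated vapour mass per unit area: PW = (1/g) Σ q̄ Δp, with q in kg/kg and Δp in Pa (1 kg/m² of water = 1 mm).
Layer 1008–840 hPa: Δp = 168 hPa = 16800 Pa, q̄ = 0.0093 kg/kg → 0.0093 × 16800 / 9.8 = 15.94 mm
Layer 840–320 hPa: Δp = 520 hPa = 52000 Pa, q̄ = 0.0032 kg/kg → 0.0032 × 52000 / 9.8 = 16.98 mm
Layer 320–200 hPa: Δp = 120 hPa = 12000 Pa, q̄ = 0.00036 kg/kg → 0.00036 × 12000 / 9.8 = 0.44 mm
PW = 15.94 + 16.98 + 0.44 = 33.36 ≈ 33.4 mm.
Rainfall = ε × PW = 0.39 × 33.4 = 13.0 mm.

PW ≈ 33.4 mm; rainfall ≈ 13.0 mm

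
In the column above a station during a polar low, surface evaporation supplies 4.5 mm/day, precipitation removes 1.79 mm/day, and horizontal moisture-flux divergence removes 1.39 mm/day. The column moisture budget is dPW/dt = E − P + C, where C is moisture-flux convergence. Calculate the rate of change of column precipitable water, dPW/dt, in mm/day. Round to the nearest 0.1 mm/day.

dPW/dt = E − P + C = 4.5 − 1.79 + (-1.39) = 1.3 mm/day.

dPW/dt ≈ 1.3 mm/day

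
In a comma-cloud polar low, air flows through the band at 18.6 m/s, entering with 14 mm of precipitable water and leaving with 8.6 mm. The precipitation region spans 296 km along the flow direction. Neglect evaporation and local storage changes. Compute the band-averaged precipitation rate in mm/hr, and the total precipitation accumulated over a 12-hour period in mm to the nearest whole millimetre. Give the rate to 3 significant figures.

Column moisture flux per unit crosswind length is F = V × PW.
Inflow: F_in = 18.6 × 14 = 260.4 mm·m/s
Outflow: F_out = 18.6 × 8.6 = 159.96 mm·m/s
Steady-state rate R = (F_in − F_out)/L = (260.4 − 159.96) / 296000 m = 3.393e-04 mm/s.
R = 3.393e-04 × 3600 = 1.22 mm/hr.
Over 12 h: total = 1.22 × 12 = 14.64 ≈ 15 mm.

R ≈ 1.22 mm/hr; total ≈ 15 mm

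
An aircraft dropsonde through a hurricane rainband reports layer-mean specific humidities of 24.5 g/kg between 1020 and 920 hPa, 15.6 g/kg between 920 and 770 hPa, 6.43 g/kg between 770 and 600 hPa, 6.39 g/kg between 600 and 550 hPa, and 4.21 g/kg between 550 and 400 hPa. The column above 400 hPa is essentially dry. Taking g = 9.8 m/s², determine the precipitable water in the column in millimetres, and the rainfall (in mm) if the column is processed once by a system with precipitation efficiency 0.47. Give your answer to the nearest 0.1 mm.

Precipitable water is the column-integrated vapour mass per unit area: PW = (1/g) Σ q̄ Δp, with q in kg/kg and Δp in Pa (1 kg/m² of water = 1 mm).
Layer 1020–920 hPa: Δp = 100 hPa = 10000 Pa, q̄ = 0.0245 kg/kg → 0.0245 × 10000 / 9.8 = 25.00 mm
Layer 920–770 hPa: Δp = 150 hPa = 15000 Pa, q̄ = 0.0156 kg/kg → 0.0156 × 15000 / 9.8 = 23.88 mm
Layer 770–600 hPa: Δp = 170 hPa = 17000 Pa, q̄ = 0.00643 kg/kg → 0.00643 × 17000 / 9.8 = 11.15 mm
Layer 600–550 hPa: Δp = 50 hPa = 5000 Pa, q̄ = 0.00639 kg/kg → 0.00639 × 5000 / 9.8 = 3.26 mm
Layer 550–400 hPa: Δp = 150 hPa = 15000 Pa, q̄ = 0.00421 kg/kg → 0.00421 × 15000 / 9.8 = 6.44 mm
PW = 25.00 + 23.88 + 11.15 + 3.26 + 6.44 = 69.73 ≈ 69.7 mm.
Rainfall = ε × PW = 0.47 × 69.7 = 32.8 mm.

PW ≈ 69.7 mm; rainfall ≈ 32.8 mm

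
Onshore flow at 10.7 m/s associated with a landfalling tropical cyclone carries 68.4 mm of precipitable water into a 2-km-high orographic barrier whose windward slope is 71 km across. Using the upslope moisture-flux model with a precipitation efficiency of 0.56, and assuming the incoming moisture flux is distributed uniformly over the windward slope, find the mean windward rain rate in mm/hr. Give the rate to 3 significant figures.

R ≈ 20.8 mm/hr

Incoming column moisture flux per unit ridge length: F = V × PW = 10.7 × 68.4 = 731.88 mm·m/s.
Spread over the 71 km slope with efficiency ε = 0.56: R = ε·F/W = 0.56 × 731.88 / 71000 m = 5.773e-03 mm/s.
R = 5.773e-03 × 3600 = 20.8 mm/hr.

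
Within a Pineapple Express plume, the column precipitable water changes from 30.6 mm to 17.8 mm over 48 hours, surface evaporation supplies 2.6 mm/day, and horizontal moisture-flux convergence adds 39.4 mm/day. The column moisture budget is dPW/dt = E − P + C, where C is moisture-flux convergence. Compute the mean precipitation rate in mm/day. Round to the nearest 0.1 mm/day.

P ≈ 48.4 mm/day

dPW/dt = (17.8 − 30.6) mm / (48/24 day) = -6.400 mm/day.
P = E + C − dPW/dt = 2.6 + (39.4) − (-6.400) = 48.4 mm/day.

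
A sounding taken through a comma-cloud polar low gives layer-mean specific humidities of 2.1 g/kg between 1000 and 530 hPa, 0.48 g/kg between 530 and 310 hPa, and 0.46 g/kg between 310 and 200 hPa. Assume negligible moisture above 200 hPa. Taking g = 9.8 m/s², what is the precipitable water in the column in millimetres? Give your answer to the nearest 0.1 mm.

Precipitable water is the column-integrated vapour mass per unit area: PW = (1/g) Σ q̄ Δp, with q in kg/kg and Δp in Pa (1 kg/m² of water = 1 mm).
Layer 1000–530 hPa: Δp = 470 hPa = 47000 Pa, q̄ = 0.0021 kg/kg → 0.0021 × 47000 / 9.8 = 10.07 mm
Layer 530–310 hPa: Δp = 220 hPa = 22000 Pa, q̄ = 0.00048 kg/kg → 0.00048 × 22000 / 9.8 = 1.08 mm
Layer 310–200 hPa: Δp = 110 hPa = 11000 Pa, q̄ = 0.00046 kg/kg → 0.00046 × 11000 / 9.8 = 0.52 mm
PW = 10.07 + 1.08 + 0.52 = 11.67 ≈ 11.7 mm.

PW ≈ 11.7 mm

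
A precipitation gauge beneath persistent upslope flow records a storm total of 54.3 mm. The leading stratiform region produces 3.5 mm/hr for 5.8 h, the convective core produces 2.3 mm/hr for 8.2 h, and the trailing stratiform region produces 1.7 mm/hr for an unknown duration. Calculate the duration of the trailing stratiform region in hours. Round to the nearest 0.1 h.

Known phases: 3.5 × 5.8 + 2.3 × 8.2 = 20.3 + 18.86 = 39.16 mm.
Remaining depth = 54.3 − 39.16 = 15.14 mm.
Duration = 15.14 / 1.7 = 8.9 h.

duration ≈ 8.9 h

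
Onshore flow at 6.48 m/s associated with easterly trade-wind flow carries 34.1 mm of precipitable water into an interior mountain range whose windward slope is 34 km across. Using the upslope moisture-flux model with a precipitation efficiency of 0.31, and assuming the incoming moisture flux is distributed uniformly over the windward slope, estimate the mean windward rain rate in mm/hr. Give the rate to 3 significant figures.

R ≈ 7.25 mm/hr

Incoming column moisture flux per unit ridge length: F = V × PW = 6.48 × 34.1 = 220.968 mm·m/s.
Spread over the 34 km slope with efficiency ε = 0.31: R = ε·F/W = 0.31 × 220.968 / 34000 m = 2.015e-03 mm/s.
R = 2.015e-03 × 3600 = 7.25 mm/hr.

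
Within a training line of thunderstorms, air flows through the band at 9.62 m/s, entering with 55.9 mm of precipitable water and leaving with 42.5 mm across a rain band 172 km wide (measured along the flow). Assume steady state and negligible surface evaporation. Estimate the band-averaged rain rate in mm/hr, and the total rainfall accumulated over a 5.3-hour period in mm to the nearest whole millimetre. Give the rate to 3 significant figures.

R ≈ 2.70 mm/hr; total ≈ 14 mm

Column moisture flux per unit crosswind length is F = V × PW.
Inflow: F_in = 9.62 × 55.9 = 537.758 mm·m/s
Outflow: F_out = 9.62 × 42.5 = 408.85 mm·m/s
Steady-state rate R = (F_in − F_out)/L = (537.758 − 408.85) / 172000 m = 7.495e-04 mm/s.
R = 7.495e-04 × 3600 = 2.70 mm/hr.
Over 5.3 h: total = 2.70 × 5.3 = 14.31 ≈ 14 mm.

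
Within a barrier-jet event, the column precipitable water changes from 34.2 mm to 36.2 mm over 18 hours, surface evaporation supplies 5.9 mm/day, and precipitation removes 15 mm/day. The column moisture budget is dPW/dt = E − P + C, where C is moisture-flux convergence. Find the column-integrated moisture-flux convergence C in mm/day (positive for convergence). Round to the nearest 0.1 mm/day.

dPW/dt = (36.2 − 34.2) mm / (18/24 day) = +2.667 mm/day.
C = dPW/dt − E + P = (+2.667) − 5.9 + 15 = 11.8 mm/day.

C ≈ 11.8 mm/day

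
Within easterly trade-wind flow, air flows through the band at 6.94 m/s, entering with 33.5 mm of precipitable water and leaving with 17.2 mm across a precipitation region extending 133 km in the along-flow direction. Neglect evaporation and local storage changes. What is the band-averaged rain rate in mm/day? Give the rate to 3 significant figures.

Column moisture flux per unit crosswind length is F = V × PW.
Inflow: F_in = 6.94 × 33.5 = 232.49 mm·m/s
Outflow: F_out = 6.94 × 17.2 = 119.368 mm·m/s
Steady-state rate R = (F_in − F_out)/L = (232.49 − 119.368) / 133000 m = 8.505e-04 mm/s.
R = 8.505e-04 × 3600 × 24 = 73.5 mm/day.

R ≈ 73.5 mm/day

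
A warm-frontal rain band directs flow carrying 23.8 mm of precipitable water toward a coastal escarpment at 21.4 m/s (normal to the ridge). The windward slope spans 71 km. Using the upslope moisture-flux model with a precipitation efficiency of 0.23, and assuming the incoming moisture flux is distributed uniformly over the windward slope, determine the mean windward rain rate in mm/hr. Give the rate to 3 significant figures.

R ≈ 5.94 mm/hr

Incoming column moisture flux per unit ridge length: F = V × PW = 21.4 × 23.8 = 509.32 mm·m/s.
Spread over the 71 km slope with efficiency ε = 0.23: R = ε·F/W = 0.23 × 509.32 / 71000 m = 1.650e-03 mm/s.
R = 1.650e-03 × 3600 = 5.94 mm/hr.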